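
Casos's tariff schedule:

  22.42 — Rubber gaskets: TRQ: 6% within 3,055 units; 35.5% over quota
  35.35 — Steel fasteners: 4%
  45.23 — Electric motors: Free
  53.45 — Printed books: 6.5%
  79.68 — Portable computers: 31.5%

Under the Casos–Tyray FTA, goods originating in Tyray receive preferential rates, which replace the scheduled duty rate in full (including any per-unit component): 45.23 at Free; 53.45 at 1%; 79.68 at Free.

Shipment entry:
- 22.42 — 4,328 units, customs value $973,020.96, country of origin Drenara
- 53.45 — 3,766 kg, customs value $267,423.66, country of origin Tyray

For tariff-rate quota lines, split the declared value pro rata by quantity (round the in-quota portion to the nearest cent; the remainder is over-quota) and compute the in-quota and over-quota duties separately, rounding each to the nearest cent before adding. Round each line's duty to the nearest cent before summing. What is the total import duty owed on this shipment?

Line 1 (22.42, Drenara, 4,328 units, $973,020.96):
Code 22.42 is under a tariff-rate quota (threshold 3,055 units). In-quota: 3,055 units at 6%; over-quota: 1,273 units at 35.5%.
Pro-rata value split: in-quota = $973,020.96 × 3,055/4,328 = $686,825.10; over-quota = $973,020.96 − $686,825.10 = $286,195.86.
In-quota duty = $686,825.10 × 6% = $41,209.51. Over-quota duty = $286,195.86 × 35.5% = $101,599.53.
Line duty = $41,209.51 + $101,599.53 = $142,809.04.
Line 2 (53.45, Tyray, 3,766 kg, $267,423.66):
Base rate for 53.45 is 6.5%.
Origin Tyray qualifies under the Casos–Tyray agreement and 53.45 is covered: preferential rate 1% applies instead.
Duty = $267,423.66 × 1% = $2,674.24.
Total = $142,809.04 + $2,674.24 = $145,483.28.

$145,483.28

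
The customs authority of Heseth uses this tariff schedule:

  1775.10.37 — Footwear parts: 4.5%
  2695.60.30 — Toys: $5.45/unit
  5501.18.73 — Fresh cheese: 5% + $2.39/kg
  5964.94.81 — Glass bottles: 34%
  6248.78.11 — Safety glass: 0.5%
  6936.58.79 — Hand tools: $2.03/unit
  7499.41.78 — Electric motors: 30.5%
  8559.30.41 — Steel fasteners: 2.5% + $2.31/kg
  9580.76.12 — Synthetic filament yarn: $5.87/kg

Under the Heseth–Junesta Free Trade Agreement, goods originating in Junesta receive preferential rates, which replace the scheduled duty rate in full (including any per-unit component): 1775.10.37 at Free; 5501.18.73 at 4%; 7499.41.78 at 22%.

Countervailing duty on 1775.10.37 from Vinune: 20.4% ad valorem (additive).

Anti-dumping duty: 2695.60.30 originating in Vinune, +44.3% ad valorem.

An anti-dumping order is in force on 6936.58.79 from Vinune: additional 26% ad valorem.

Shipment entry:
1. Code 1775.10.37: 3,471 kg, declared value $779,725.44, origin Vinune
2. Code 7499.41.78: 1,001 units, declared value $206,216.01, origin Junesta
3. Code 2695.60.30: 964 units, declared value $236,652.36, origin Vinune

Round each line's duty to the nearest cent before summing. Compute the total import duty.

Line 1 (1775.10.37, Vinune, 3,471 kg, $779,725.44):
Base rate for 1775.10.37 is 4.5%.
1775.10.37 has an FTA preferential rate, but origin Vinune is not Junesta; base rate stands.
Additional duty on 1775.10.37 from Vinune: +20.4%. Applied ad valorem rate: 4.5% + 20.4% = 24.9%.
Duty = $779,725.44 × 24.9% = $194,151.63.
Line 2 (7499.41.78, Junesta, 1,001 units, $206,216.01):
Base rate for 7499.41.78 is 30.5%.
Origin Junesta qualifies under the Heseth–Junesta agreement and 7499.41.78 is covered: preferential rate 22% applies instead.
Duty = $206,216.01 × 22% = $45,367.52.
Line 3 (2695.60.30, Vinune, 964 units, $236,652.36):
Base rate for 2695.60.30 is $5.45/unit.
Additional duty on 2695.60.30 from Vinune: +44.3% ad valorem. Applied ad valorem rate = 44.3%.
Duty = $236,652.36 × 44.3% + 964 × $5.45 = $110,090.80.
Total = $194,151.63 + $45,367.52 + $110,090.80 = $349,609.95.

$349,609.95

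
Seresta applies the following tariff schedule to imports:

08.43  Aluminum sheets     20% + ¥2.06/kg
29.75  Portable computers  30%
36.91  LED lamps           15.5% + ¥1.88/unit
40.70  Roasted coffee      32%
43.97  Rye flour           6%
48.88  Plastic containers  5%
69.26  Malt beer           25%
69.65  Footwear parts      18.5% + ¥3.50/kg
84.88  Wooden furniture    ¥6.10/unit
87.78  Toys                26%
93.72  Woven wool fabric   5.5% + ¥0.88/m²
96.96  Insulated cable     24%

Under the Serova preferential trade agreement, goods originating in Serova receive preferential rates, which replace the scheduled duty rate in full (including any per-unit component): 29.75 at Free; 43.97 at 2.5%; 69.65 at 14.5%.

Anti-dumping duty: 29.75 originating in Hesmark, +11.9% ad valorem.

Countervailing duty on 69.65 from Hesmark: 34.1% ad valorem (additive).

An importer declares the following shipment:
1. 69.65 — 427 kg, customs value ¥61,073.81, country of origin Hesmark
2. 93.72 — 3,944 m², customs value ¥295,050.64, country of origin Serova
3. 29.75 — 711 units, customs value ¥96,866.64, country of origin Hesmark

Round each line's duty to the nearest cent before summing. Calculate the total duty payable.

Line 1 (69.65, Hesmark, 427 kg, ¥61,073.81):
Base rate for 69.65 is 18.5% + ¥3.50/kg.
69.65 has an FTA preferential rate, but origin Hesmark is not Serova; base rate stands.
Additional duty on 69.65 from Hesmark: +34.1%. Applied ad valorem rate: 18.5% + 34.1% = 52.6%.
Duty = ¥61,073.81 × 52.6% + 427 × ¥3.50 = ¥33,619.32.
Line 2 (93.72, Serova, 3,944 m², ¥295,050.64):
Base rate for 93.72 is 5.5% + ¥0.88/m².
Origin Serova is the FTA partner but 93.72 is not on the preference list; base rate stands.
Duty = ¥295,050.64 × 5.5% + 3,944 × ¥0.88 = ¥19,698.51.
Line 3 (29.75, Hesmark, 711 units, ¥96,866.64):
Base rate for 29.75 is 30%.
29.75 has an FTA preferential rate, but origin Hesmark is not Serova; base rate stands.
Additional duty on 29.75 from Hesmark: +11.9%. Applied ad valorem rate: 30% + 11.9% = 41.9%.
Duty = ¥96,866.64 × 41.9% = ¥40,587.12.
Total = ¥33,619.32 + ¥19,698.51 + ¥40,587.12 = ¥93,904.95.

¥93,904.95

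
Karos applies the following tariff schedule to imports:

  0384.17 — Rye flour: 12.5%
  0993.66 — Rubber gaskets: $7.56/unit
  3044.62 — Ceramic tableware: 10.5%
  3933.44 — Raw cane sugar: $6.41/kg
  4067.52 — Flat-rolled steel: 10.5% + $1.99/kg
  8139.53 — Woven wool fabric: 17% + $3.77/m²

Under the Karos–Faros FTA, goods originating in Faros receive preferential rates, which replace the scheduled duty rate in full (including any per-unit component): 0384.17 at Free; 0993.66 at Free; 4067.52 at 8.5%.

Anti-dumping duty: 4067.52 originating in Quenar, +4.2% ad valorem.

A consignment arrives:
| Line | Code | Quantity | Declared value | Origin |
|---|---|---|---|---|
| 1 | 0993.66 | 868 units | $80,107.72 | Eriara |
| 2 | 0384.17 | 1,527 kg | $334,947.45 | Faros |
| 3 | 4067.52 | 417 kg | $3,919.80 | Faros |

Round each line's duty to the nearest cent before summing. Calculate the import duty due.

Line 1 (0993.66, Eriara, 868 units, $80,107.72):
Base rate for 0993.66 is $7.56/unit.
0993.66 has an FTA preferential rate, but origin Eriara is not Faros; base rate stands.
Duty = 868 × $7.56 = $6,562.08.
Line 2 (0384.17, Faros, 1,527 kg, $334,947.45):
Base rate for 0384.17 is 12.5%.
Origin Faros qualifies under the Karos–Faros agreement and 0384.17 is covered: preferential rate Free applies instead.
Duty = $334,947.45 × 0% = $0.00.
Line 3 (4067.52, Faros, 417 kg, $3,919.80):
Base rate for 4067.52 is 10.5% + $1.99/kg.
Origin Faros qualifies under the Karos–Faros agreement and 4067.52 is covered: preferential rate 8.5% applies instead.
The additional-duty order on 4067.52 targets Quenar, not Faros; it does not apply.
Duty = $3,919.80 × 8.5% = $333.18.
Total = $6,562.08 + $0.00 + $333.18 = $6,895.26.

$6,895.26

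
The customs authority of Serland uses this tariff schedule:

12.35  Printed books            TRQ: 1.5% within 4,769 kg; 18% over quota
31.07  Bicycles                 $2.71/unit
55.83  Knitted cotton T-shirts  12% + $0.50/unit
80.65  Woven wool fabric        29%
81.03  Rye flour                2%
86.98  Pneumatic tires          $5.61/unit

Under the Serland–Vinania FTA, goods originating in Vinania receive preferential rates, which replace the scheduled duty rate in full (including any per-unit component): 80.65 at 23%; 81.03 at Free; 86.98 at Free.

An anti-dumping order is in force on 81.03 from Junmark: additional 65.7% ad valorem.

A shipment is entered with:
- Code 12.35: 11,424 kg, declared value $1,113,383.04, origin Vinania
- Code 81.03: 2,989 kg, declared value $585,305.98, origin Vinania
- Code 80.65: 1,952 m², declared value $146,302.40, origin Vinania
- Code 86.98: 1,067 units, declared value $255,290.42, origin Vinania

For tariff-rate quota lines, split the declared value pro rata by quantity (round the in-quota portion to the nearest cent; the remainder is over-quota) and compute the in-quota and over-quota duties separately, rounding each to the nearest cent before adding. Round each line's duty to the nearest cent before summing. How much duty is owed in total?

Line 1 (12.35, Vinania, 11,424 kg, $1,113,383.04):
Code 12.35 is under a tariff-rate quota (threshold 4,769 kg). In-quota: 4,769 kg at 1.5%; over-quota: 6,655 kg at 18%.
Pro-rata value split: in-quota = $1,113,383.04 × 4,769/11,424 = $464,786.74; over-quota = $1,113,383.04 − $464,786.74 = $648,596.30.
In-quota duty = $464,786.74 × 1.5% = $6,971.80. Over-quota duty = $648,596.30 × 18% = $116,747.33.
Line duty = $6,971.80 + $116,747.33 = $123,719.13.
Line 2 (81.03, Vinania, 2,989 kg, $585,305.98):
Base rate for 81.03 is 2%.
Origin Vinania qualifies under the Serland–Vinania agreement and 81.03 is covered: preferential rate Free applies instead.
The additional-duty order on 81.03 targets Junmark, not Vinania; it does not apply.
Duty = $585,305.98 × 0% = $0.00.
Line 3 (80.65, Vinania, 1,952 m², $146,302.40):
Base rate for 80.65 is 29%.
Origin Vinania qualifies under the Serland–Vinania agreement and 80.65 is covered: preferential rate 23% applies instead.
Duty = $146,302.40 × 23% = $33,649.55.
Line 4 (86.98, Vinania, 1,067 units, $255,290.42):
Base rate for 86.98 is $5.61/unit.
Origin Vinania qualifies under the Serland–Vinania agreement and 86.98 is covered: preferential rate Free applies instead.
Duty = $255,290.42 × 0% = $0.00.
Total = $123,719.13 + $0.00 + $33,649.55 + $0.00 = $157,368.68.

$157,368.68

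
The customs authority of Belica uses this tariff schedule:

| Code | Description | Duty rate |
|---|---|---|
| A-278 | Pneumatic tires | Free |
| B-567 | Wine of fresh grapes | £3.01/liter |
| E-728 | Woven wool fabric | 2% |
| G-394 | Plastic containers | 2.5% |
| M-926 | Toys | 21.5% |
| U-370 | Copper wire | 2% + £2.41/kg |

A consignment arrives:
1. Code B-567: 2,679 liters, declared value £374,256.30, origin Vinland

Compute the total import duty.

Line 1 (B-567, Vinland, 2,679 liters, £374,256.30):
Base rate for B-567 is £3.01/liter.
Duty = 2,679 × £3.01 = £8,063.79.

£8,063.79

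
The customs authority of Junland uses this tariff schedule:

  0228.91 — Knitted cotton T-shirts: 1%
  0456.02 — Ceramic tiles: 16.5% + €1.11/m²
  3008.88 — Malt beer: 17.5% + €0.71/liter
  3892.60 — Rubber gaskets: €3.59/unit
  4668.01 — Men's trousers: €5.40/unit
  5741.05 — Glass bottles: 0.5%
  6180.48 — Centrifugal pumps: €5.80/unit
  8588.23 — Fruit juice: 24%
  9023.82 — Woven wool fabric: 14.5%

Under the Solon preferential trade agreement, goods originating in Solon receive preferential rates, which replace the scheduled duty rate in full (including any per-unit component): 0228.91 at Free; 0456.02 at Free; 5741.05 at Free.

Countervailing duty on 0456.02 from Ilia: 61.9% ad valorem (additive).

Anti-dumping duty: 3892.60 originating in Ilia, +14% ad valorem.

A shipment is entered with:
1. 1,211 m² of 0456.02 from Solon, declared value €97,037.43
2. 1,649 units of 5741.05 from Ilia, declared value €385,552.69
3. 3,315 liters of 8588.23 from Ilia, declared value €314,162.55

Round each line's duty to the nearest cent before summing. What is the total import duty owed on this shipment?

Line 1 (0456.02, Solon, 1,211 m², €97,037.43):
Base rate for 0456.02 is 16.5% + €1.11/m².
Origin Solon qualifies under the Junland–Solon agreement and 0456.02 is covered: preferential rate Free applies instead.
The additional-duty order on 0456.02 targets Ilia, not Solon; it does not apply.
Duty = €97,037.43 × 0% = €0.00.
Line 2 (5741.05, Ilia, 1,649 units, €385,552.69):
Base rate for 5741.05 is 0.5%.
5741.05 has an FTA preferential rate, but origin Ilia is not Solon; base rate stands.
Duty = €385,552.69 × 0.5% = €1,927.76.
Line 3 (8588.23, Ilia, 3,315 liters, €314,162.55):
Base rate for 8588.23 is 24%.
Duty = €314,162.55 × 24% = €75,399.01.
Total = €0.00 + €1,927.76 + €75,399.01 = €77,326.77.

€77,326.77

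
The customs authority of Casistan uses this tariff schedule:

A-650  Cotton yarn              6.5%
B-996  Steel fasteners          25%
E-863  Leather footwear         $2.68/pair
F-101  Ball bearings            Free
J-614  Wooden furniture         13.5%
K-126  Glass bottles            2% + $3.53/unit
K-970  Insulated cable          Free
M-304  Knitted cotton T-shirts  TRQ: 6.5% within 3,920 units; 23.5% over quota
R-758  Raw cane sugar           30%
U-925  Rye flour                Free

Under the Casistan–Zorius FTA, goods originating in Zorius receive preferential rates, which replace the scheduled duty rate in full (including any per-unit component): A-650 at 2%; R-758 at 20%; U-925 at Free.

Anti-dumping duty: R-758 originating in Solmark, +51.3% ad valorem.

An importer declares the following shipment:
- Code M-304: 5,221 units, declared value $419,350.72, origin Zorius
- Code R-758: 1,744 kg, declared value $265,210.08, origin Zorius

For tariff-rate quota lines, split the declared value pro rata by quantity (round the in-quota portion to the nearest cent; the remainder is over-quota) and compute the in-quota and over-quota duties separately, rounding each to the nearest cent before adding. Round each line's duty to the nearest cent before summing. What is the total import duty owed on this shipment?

Line 1 (M-304, Zorius, 5,221 units, $419,350.72):
Code M-304 is under a tariff-rate quota (threshold 3,920 units). In-quota: 3,920 units at 6.5%; over-quota: 1,301 units at 23.5%.
Pro-rata value split: in-quota = $419,350.72 × 3,920/5,221 = $314,854.40; over-quota = $419,350.72 − $314,854.40 = $104,496.32.
In-quota duty = $314,854.40 × 6.5% = $20,465.54. Over-quota duty = $104,496.32 × 23.5% = $24,556.64.
Line duty = $20,465.54 + $24,556.64 = $45,022.18.
Line 2 (R-758, Zorius, 1,744 kg, $265,210.08):
Base rate for R-758 is 30%.
Origin Zorius qualifies under the Casistan–Zorius agreement and R-758 is covered: preferential rate 20% applies instead.
The additional-duty order on R-758 targets Solmark, not Zorius; it does not apply.
Duty = $265,210.08 × 20% = $53,042.02.
Total = $45,022.18 + $53,042.02 = $98,064.20.

$98,064.20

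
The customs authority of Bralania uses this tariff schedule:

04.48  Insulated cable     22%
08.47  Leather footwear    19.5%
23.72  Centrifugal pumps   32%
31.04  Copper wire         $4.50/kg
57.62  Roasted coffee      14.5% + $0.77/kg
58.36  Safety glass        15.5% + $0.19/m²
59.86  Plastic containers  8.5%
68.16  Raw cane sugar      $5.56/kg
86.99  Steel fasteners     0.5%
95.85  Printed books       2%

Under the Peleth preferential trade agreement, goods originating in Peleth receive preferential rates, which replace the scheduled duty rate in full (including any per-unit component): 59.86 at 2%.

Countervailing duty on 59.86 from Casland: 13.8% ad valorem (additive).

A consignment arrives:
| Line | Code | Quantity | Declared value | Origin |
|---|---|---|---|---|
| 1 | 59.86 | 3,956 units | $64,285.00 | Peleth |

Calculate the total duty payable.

$1,285.70

Line 1 (59.86, Peleth, 3,956 units, $64,285.00):
Base rate for 59.86 is 8.5%.
Origin Peleth qualifies under the Bralania–Peleth agreement and 59.86 is covered: preferential rate 2% applies instead.
The additional-duty order on 59.86 targets Casland, not Peleth; it does not apply.
Duty = $64,285.00 × 2% = $1,285.70.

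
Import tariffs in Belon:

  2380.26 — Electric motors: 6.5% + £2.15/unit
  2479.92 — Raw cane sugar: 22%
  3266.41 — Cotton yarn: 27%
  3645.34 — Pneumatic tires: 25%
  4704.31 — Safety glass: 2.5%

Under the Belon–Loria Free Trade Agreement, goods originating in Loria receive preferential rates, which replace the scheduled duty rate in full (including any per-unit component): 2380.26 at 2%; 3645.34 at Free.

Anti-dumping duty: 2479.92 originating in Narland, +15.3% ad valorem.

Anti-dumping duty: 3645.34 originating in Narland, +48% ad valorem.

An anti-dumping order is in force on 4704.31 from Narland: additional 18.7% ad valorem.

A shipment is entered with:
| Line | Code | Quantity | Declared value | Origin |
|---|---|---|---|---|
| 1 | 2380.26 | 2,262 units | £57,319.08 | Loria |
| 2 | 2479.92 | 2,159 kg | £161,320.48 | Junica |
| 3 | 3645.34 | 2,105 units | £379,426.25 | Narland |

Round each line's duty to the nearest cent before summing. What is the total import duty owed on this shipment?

£313,618.05

Line 1 (2380.26, Loria, 2,262 units, £57,319.08):
Base rate for 2380.26 is 6.5% + £2.15/unit.
Origin Loria qualifies under the Belon–Loria agreement and 2380.26 is covered: preferential rate 2% applies instead.
Duty = £57,319.08 × 2% = £1,146.38.
Line 2 (2479.92, Junica, 2,159 kg, £161,320.48):
Base rate for 2479.92 is 22%.
The additional-duty order on 2479.92 targets Narland, not Junica; it does not apply.
Duty = £161,320.48 × 22% = £35,490.51.
Line 3 (3645.34, Narland, 2,105 units, £379,426.25):
Base rate for 3645.34 is 25%.
3645.34 has an FTA preferential rate, but origin Narland is not Loria; base rate stands.
Additional duty on 3645.34 from Narland: +48%. Applied ad valorem rate: 25% + 48% = 73%.
Duty = £379,426.25 × 73% = £276,981.16.
Total = £1,146.38 + £35,490.51 + £276,981.16 = £313,618.05.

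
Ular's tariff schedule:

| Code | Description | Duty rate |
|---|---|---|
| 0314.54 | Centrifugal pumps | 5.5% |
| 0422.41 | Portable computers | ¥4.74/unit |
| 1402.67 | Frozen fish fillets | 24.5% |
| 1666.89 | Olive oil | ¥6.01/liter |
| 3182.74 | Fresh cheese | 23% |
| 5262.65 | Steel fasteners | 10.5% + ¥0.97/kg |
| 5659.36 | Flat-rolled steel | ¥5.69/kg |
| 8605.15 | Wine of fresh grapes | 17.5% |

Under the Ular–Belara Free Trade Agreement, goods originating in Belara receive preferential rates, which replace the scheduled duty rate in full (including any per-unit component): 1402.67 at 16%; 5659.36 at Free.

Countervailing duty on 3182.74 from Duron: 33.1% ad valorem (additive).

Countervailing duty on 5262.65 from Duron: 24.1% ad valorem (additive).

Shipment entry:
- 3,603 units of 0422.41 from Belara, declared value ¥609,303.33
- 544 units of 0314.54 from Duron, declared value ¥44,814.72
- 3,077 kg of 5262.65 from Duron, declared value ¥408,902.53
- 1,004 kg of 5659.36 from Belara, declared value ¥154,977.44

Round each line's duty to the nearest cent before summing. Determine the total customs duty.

¥164,008.00

Line 1 (0422.41, Belara, 3,603 units, ¥609,303.33):
Base rate for 0422.41 is ¥4.74/unit.
Origin Belara is the FTA partner but 0422.41 is not on the preference list; base rate stands.
Duty = 3,603 × ¥4.74 = ¥17,078.22.
Line 2 (0314.54, Duron, 544 units, ¥44,814.72):
Base rate for 0314.54 is 5.5%.
Duty = ¥44,814.72 × 5.5% = ¥2,464.81.
Line 3 (5262.65, Duron, 3,077 kg, ¥408,902.53):
Base rate for 5262.65 is 10.5% + ¥0.97/kg.
Additional duty on 5262.65 from Duron: +24.1%. Applied ad valorem rate: 10.5% + 24.1% = 34.6%.
Duty = ¥408,902.53 × 34.6% + 3,077 × ¥0.97 = ¥144,464.97.
Line 4 (5659.36, Belara, 1,004 kg, ¥154,977.44):
Base rate for 5659.36 is ¥5.69/kg.
Origin Belara qualifies under the Ular–Belara agreement and 5659.36 is covered: preferential rate Free applies instead.
Duty = ¥154,977.44 × 0% = ¥0.00.
Total = ¥17,078.22 + ¥2,464.81 + ¥144,464.97 + ¥0.00 = ¥164,008.00.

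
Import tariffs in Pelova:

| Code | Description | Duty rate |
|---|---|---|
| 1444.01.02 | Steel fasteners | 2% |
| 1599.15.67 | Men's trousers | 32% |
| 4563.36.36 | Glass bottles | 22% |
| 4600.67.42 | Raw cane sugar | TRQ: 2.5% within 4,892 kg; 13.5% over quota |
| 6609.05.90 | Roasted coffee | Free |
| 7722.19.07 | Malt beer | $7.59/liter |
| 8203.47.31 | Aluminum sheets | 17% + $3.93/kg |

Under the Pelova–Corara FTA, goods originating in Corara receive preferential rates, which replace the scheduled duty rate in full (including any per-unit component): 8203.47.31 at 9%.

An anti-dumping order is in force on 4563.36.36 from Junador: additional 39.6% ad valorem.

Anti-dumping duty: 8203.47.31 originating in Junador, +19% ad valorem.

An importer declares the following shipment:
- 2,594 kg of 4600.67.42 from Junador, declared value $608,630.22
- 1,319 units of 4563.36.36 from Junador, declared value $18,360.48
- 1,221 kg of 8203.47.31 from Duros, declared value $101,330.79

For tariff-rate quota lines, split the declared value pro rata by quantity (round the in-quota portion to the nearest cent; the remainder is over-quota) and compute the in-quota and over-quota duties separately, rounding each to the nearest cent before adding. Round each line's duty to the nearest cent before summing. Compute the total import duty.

Line 1 (4600.67.42, Junador, 2,594 kg, $608,630.22):
Code 4600.67.42 is under a tariff-rate quota (threshold 4,892 kg). Quantity 2,594 kg is within the quota, so the in-quota rate 2.5% applies to the full value.
Duty = $608,630.22 × 2.5% = $15,215.76.
Line 2 (4563.36.36, Junador, 1,319 units, $18,360.48):
Base rate for 4563.36.36 is 22%.
Additional duty on 4563.36.36 from Junador: +39.6%. Applied ad valorem rate: 22% + 39.6% = 61.6%.
Duty = $18,360.48 × 61.6% = $11,310.06.
Line 3 (8203.47.31, Duros, 1,221 kg, $101,330.79):
Base rate for 8203.47.31 is 17% + $3.93/kg.
8203.47.31 has an FTA preferential rate, but origin Duros is not Corara; base rate stands.
The additional-duty order on 8203.47.31 targets Junador, not Duros; it does not apply.
Duty = $101,330.79 × 17% + 1,221 × $3.93 = $22,024.76.
Total = $15,215.76 + $11,310.06 + $22,024.76 = $48,550.58.

$48,550.58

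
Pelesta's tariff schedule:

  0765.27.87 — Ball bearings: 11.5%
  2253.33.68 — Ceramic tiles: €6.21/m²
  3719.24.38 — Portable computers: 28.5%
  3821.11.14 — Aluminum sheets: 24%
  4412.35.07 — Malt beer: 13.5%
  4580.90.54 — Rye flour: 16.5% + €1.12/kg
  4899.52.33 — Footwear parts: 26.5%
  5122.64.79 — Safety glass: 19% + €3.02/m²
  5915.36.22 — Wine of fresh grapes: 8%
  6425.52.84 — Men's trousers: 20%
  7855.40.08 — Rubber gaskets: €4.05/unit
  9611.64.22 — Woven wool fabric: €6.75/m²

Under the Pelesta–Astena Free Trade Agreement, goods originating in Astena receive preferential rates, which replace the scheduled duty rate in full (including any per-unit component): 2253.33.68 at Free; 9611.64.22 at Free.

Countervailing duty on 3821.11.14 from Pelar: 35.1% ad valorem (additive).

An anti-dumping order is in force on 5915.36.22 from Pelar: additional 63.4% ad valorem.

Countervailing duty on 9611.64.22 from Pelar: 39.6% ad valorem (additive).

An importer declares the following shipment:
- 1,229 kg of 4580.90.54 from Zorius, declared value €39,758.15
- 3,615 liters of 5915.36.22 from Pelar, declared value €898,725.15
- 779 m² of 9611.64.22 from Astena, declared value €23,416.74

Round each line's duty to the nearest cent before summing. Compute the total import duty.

€649,626.33

Line 1 (4580.90.54, Zorius, 1,229 kg, €39,758.15):
Base rate for 4580.90.54 is 16.5% + €1.12/kg.
Duty = €39,758.15 × 16.5% + 1,229 × €1.12 = €7,936.57.
Line 2 (5915.36.22, Pelar, 3,615 liters, €898,725.15):
Base rate for 5915.36.22 is 8%.
Additional duty on 5915.36.22 from Pelar: +63.4%. Applied ad valorem rate: 8% + 63.4% = 71.4%.
Duty = €898,725.15 × 71.4% = €641,689.76.
Line 3 (9611.64.22, Astena, 779 m², €23,416.74):
Base rate for 9611.64.22 is €6.75/m².
Origin Astena qualifies under the Pelesta–Astena agreement and 9611.64.22 is covered: preferential rate Free applies instead.
The additional-duty order on 9611.64.22 targets Pelar, not Astena; it does not apply.
Duty = €23,416.74 × 0% = €0.00.
Total = €7,936.57 + €641,689.76 + €0.00 = €649,626.33.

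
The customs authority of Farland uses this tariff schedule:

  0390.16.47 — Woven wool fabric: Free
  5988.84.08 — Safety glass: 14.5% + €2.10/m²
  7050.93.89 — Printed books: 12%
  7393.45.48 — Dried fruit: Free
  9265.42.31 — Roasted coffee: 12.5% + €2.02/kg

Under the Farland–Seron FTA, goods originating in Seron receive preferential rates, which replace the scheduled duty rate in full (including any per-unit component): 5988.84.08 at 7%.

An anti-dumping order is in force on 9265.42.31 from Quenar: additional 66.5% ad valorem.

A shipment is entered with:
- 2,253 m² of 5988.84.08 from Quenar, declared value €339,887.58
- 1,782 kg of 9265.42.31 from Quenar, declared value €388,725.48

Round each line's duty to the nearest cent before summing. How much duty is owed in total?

Line 1 (5988.84.08, Quenar, 2,253 m², €339,887.58):
Base rate for 5988.84.08 is 14.5% + €2.10/m².
5988.84.08 has an FTA preferential rate, but origin Quenar is not Seron; base rate stands.
Duty = €339,887.58 × 14.5% + 2,253 × €2.10 = €54,015.00.
Line 2 (9265.42.31, Quenar, 1,782 kg, €388,725.48):
Base rate for 9265.42.31 is 12.5% + €2.02/kg.
Additional duty on 9265.42.31 from Quenar: +66.5%. Applied ad valorem rate: 12.5% + 66.5% = 79%.
Duty = €388,725.48 × 79% + 1,782 × €2.02 = €310,692.77.
Total = €54,015.00 + €310,692.77 = €364,707.77.

€364,707.77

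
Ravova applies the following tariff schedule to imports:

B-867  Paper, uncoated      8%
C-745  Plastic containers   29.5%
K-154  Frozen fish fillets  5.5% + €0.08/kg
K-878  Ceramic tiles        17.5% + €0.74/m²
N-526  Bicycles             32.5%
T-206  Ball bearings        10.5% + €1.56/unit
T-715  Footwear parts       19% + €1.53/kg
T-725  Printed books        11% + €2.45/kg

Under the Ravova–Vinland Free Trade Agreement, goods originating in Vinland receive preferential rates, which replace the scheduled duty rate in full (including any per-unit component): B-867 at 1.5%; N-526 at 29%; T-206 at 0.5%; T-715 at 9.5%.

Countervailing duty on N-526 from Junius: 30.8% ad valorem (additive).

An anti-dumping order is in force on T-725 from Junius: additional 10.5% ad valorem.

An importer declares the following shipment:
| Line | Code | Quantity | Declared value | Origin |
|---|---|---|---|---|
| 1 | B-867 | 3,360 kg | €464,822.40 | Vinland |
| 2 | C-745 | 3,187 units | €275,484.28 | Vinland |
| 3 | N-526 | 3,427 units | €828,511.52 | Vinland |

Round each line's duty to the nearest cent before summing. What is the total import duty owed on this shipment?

Line 1 (B-867, Vinland, 3,360 kg, €464,822.40):
Base rate for B-867 is 8%.
Origin Vinland qualifies under the Ravova–Vinland agreement and B-867 is covered: preferential rate 1.5% applies instead.
Duty = €464,822.40 × 1.5% = €6,972.34.
Line 2 (C-745, Vinland, 3,187 units, €275,484.28):
Base rate for C-745 is 29.5%.
Origin Vinland is the FTA partner but C-745 is not on the preference list; base rate stands.
Duty = €275,484.28 × 29.5% = €81,267.86.
Line 3 (N-526, Vinland, 3,427 units, €828,511.52):
Base rate for N-526 is 32.5%.
Origin Vinland qualifies under the Ravova–Vinland agreement and N-526 is covered: preferential rate 29% applies instead.
The additional-duty order on N-526 targets Junius, not Vinland; it does not apply.
Duty = €828,511.52 × 29% = €240,268.34.
Total = €6,972.34 + €81,267.86 + €240,268.34 = €328,508.54.

€328,508.54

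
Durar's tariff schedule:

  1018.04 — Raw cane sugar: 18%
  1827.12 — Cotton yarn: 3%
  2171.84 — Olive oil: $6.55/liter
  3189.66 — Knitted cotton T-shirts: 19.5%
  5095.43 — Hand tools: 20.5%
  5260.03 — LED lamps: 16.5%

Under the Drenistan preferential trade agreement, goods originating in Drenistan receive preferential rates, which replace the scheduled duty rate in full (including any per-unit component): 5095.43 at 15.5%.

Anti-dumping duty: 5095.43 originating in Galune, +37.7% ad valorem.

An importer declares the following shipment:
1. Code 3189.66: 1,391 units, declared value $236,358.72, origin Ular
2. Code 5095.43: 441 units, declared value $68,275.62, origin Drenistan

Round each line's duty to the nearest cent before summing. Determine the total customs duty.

$56,672.67

Line 1 (3189.66, Ular, 1,391 units, $236,358.72):
Base rate for 3189.66 is 19.5%.
Duty = $236,358.72 × 19.5% = $46,089.95.
Line 2 (5095.43, Drenistan, 441 units, $68,275.62):
Base rate for 5095.43 is 20.5%.
Origin Drenistan qualifies under the Durar–Drenistan agreement and 5095.43 is covered: preferential rate 15.5% applies instead.
The additional-duty order on 5095.43 targets Galune, not Drenistan; it does not apply.
Duty = $68,275.62 × 15.5% = $10,582.72.
Total = $46,089.95 + $10,582.72 = $56,672.67.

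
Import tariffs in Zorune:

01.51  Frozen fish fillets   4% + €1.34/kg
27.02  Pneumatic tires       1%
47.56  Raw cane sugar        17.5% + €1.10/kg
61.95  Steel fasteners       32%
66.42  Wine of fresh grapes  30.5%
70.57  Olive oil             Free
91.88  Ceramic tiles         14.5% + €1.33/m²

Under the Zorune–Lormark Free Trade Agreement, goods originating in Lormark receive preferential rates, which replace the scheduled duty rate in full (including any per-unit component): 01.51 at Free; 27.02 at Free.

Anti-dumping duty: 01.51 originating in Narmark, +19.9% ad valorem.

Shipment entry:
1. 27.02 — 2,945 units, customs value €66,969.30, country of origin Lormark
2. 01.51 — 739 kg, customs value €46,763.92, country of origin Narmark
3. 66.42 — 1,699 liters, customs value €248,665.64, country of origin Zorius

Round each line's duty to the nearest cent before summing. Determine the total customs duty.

€88,009.86

Line 1 (27.02, Lormark, 2,945 units, €66,969.30):
Base rate for 27.02 is 1%.
Origin Lormark qualifies under the Zorune–Lormark agreement and 27.02 is covered: preferential rate Free applies instead.
Duty = €66,969.30 × 0% = €0.00.
Line 2 (01.51, Narmark, 739 kg, €46,763.92):
Base rate for 01.51 is 4% + €1.34/kg.
01.51 has an FTA preferential rate, but origin Narmark is not Lormark; base rate stands.
Additional duty on 01.51 from Narmark: +19.9%. Applied ad valorem rate: 4% + 19.9% = 23.9%.
Duty = €46,763.92 × 23.9% + 739 × €1.34 = €12,166.84.
Line 3 (66.42, Zorius, 1,699 liters, €248,665.64):
Base rate for 66.42 is 30.5%.
Duty = €248,665.64 × 30.5% = €75,843.02.
Total = €0.00 + €12,166.84 + €75,843.02 = €88,009.86.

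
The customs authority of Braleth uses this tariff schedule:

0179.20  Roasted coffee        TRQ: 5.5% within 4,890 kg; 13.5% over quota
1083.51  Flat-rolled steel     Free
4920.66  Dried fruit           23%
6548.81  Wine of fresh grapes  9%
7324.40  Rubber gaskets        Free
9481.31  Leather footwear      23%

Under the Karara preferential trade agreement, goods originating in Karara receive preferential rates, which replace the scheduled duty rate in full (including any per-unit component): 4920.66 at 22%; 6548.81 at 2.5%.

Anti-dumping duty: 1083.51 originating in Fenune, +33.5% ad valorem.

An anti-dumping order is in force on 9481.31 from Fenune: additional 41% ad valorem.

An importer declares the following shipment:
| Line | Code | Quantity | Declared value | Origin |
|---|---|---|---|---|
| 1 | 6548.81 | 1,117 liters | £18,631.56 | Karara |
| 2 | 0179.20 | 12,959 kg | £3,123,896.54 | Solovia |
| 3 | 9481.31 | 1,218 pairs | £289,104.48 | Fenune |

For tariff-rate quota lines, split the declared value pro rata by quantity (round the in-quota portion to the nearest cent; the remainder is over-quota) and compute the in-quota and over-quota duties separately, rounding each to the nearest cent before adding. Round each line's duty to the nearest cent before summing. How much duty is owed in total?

Line 1 (6548.81, Karara, 1,117 liters, £18,631.56):
Base rate for 6548.81 is 9%.
Origin Karara qualifies under the Braleth–Karara agreement and 6548.81 is covered: preferential rate 2.5% applies instead.
Duty = £18,631.56 × 2.5% = £465.79.
Line 2 (0179.20, Solovia, 12,959 kg, £3,123,896.54):
Code 0179.20 is under a tariff-rate quota (threshold 4,890 kg). In-quota: 4,890 kg at 5.5%; over-quota: 8,069 kg at 13.5%.
Pro-rata value split: in-quota = £3,123,896.54 × 4,890/12,959 = £1,178,783.40; over-quota = £3,123,896.54 − £1,178,783.40 = £1,945,113.14.
In-quota duty = £1,178,783.40 × 5.5% = £64,833.09. Over-quota duty = £1,945,113.14 × 13.5% = £262,590.27.
Line duty = £64,833.09 + £262,590.27 = £327,423.36.
Line 3 (9481.31, Fenune, 1,218 pairs, £289,104.48):
Base rate for 9481.31 is 23%.
Additional duty on 9481.31 from Fenune: +41%. Applied ad valorem rate: 23% + 41% = 64%.
Duty = £289,104.48 × 64% = £185,026.87.
Total = £465.79 + £327,423.36 + £185,026.87 = £512,916.02.

£512,916.02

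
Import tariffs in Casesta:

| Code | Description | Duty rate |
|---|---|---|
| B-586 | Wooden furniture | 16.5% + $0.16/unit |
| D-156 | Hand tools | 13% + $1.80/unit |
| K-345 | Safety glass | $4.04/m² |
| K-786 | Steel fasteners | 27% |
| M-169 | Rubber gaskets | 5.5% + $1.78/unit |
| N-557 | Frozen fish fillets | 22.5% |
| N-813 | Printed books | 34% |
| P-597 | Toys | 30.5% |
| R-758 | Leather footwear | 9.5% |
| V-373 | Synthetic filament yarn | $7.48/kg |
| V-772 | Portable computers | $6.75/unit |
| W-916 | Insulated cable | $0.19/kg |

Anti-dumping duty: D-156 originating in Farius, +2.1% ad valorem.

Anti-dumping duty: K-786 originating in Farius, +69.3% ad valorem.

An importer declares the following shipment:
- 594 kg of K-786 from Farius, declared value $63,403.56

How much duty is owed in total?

$61,057.63

Line 1 (K-786, Farius, 594 kg, $63,403.56):
Base rate for K-786 is 27%.
Additional duty on K-786 from Farius: +69.3%. Applied ad valorem rate: 27% + 69.3% = 96.3%.
Duty = $63,403.56 × 96.3% = $61,057.63.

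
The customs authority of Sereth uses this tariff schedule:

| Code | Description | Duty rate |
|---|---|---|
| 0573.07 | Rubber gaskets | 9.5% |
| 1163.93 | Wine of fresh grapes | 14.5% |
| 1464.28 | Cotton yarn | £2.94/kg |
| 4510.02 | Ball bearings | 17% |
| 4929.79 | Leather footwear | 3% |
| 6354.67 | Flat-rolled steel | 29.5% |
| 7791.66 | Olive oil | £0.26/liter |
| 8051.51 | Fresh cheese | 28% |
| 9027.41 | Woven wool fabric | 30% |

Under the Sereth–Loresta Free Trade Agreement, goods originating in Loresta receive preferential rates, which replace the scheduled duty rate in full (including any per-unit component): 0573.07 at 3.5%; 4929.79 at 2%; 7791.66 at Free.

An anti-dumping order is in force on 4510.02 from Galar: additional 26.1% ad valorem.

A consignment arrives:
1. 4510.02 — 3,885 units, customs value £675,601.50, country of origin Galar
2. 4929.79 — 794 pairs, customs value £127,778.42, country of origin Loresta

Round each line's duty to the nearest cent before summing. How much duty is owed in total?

£293,739.82

Line 1 (4510.02, Galar, 3,885 units, £675,601.50):
Base rate for 4510.02 is 17%.
Additional duty on 4510.02 from Galar: +26.1%. Applied ad valorem rate: 17% + 26.1% = 43.1%.
Duty = £675,601.50 × 43.1% = £291,184.25.
Line 2 (4929.79, Loresta, 794 pairs, £127,778.42):
Base rate for 4929.79 is 3%.
Origin Loresta qualifies under the Sereth–Loresta agreement and 4929.79 is covered: preferential rate 2% applies instead.
Duty = £127,778.42 × 2% = £2,555.57.
Total = £291,184.25 + £2,555.57 = £293,739.82.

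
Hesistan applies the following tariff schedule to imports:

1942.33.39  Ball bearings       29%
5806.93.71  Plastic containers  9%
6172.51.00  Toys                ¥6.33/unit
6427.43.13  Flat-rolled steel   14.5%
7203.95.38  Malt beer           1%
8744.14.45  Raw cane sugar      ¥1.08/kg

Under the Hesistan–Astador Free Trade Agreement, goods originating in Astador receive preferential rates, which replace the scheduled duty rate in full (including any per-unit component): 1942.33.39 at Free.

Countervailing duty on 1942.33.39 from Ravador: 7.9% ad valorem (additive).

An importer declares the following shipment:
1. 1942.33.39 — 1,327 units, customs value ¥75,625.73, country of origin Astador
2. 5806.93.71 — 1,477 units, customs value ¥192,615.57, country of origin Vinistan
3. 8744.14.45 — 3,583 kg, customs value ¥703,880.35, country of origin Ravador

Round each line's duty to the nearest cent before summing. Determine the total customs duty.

¥21,205.04

Line 1 (1942.33.39, Astador, 1,327 units, ¥75,625.73):
Base rate for 1942.33.39 is 29%.
Origin Astador qualifies under the Hesistan–Astador agreement and 1942.33.39 is covered: preferential rate Free applies instead.
The additional-duty order on 1942.33.39 targets Ravador, not Astador; it does not apply.
Duty = ¥75,625.73 × 0% = ¥0.00.
Line 2 (5806.93.71, Vinistan, 1,477 units, ¥192,615.57):
Base rate for 5806.93.71 is 9%.
Duty = ¥192,615.57 × 9% = ¥17,335.40.
Line 3 (8744.14.45, Ravador, 3,583 kg, ¥703,880.35):
Base rate for 8744.14.45 is ¥1.08/kg.
Duty = 3,583 × ¥1.08 = ¥3,869.64.
Total = ¥0.00 + ¥17,335.40 + ¥3,869.64 = ¥21,205.04.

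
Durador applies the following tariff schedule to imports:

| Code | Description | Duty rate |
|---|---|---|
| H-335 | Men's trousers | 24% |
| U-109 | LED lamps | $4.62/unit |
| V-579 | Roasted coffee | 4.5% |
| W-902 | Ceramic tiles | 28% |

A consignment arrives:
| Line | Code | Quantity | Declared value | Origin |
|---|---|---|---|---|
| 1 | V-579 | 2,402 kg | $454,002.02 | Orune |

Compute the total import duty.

$20,430.09

Line 1 (V-579, Orune, 2,402 kg, $454,002.02):
Base rate for V-579 is 4.5%.
Duty = $454,002.02 × 4.5% = $20,430.09.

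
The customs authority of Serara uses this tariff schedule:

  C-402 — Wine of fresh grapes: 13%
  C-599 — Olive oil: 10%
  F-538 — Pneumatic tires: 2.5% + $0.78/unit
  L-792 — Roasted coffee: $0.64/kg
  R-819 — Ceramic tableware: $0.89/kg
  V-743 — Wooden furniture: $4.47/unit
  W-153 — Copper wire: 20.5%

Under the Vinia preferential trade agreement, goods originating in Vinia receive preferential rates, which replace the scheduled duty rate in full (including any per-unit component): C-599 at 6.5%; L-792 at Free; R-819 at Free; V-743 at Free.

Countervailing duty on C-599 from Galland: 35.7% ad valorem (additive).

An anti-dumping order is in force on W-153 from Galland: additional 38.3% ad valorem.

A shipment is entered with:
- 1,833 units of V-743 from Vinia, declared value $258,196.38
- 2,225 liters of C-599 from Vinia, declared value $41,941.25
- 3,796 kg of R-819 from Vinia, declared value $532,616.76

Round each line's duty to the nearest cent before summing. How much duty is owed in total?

$2,726.18

Line 1 (V-743, Vinia, 1,833 units, $258,196.38):
Base rate for V-743 is $4.47/unit.
Origin Vinia qualifies under the Serara–Vinia agreement and V-743 is covered: preferential rate Free applies instead.
Duty = $258,196.38 × 0% = $0.00.
Line 2 (C-599, Vinia, 2,225 liters, $41,941.25):
Base rate for C-599 is 10%.
Origin Vinia qualifies under the Serara–Vinia agreement and C-599 is covered: preferential rate 6.5% applies instead.
The additional-duty order on C-599 targets Galland, not Vinia; it does not apply.
Duty = $41,941.25 × 6.5% = $2,726.18.
Line 3 (R-819, Vinia, 3,796 kg, $532,616.76):
Base rate for R-819 is $0.89/kg.
Origin Vinia qualifies under the Serara–Vinia agreement and R-819 is covered: preferential rate Free applies instead.
Duty = $532,616.76 × 0% = $0.00.
Total = $0.00 + $2,726.18 + $0.00 = $2,726.18.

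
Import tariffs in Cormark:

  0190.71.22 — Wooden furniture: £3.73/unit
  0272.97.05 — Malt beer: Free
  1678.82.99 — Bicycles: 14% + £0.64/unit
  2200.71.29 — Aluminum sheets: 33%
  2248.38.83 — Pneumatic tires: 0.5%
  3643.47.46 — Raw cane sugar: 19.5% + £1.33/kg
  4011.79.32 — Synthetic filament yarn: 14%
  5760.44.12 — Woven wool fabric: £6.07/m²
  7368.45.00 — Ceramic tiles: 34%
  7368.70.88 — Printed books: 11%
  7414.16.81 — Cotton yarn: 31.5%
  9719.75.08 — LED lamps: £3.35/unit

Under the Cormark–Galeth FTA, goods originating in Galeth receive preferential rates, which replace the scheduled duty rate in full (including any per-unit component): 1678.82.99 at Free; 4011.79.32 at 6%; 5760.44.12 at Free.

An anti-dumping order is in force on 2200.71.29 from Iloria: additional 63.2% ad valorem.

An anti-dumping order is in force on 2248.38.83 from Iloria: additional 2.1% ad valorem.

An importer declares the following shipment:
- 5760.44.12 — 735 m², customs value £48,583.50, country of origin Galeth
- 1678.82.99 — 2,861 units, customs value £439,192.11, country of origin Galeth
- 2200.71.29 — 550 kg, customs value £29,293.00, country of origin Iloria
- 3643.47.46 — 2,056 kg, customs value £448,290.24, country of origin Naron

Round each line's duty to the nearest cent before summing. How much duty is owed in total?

Line 1 (5760.44.12, Galeth, 735 m², £48,583.50):
Base rate for 5760.44.12 is £6.07/m².
Origin Galeth qualifies under the Cormark–Galeth agreement and 5760.44.12 is covered: preferential rate Free applies instead.
Duty = £48,583.50 × 0% = £0.00.
Line 2 (1678.82.99, Galeth, 2,861 units, £439,192.11):
Base rate for 1678.82.99 is 14% + £0.64/unit.
Origin Galeth qualifies under the Cormark–Galeth agreement and 1678.82.99 is covered: preferential rate Free applies instead.
Duty = £439,192.11 × 0% = £0.00.
Line 3 (2200.71.29, Iloria, 550 kg, £29,293.00):
Base rate for 2200.71.29 is 33%.
Additional duty on 2200.71.29 from Iloria: +63.2%. Applied ad valorem rate: 33% + 63.2% = 96.2%.
Duty = £29,293.00 × 96.2% = £28,179.87.
Line 4 (3643.47.46, Naron, 2,056 kg, £448,290.24):
Base rate for 3643.47.46 is 19.5% + £1.33/kg.
Duty = £448,290.24 × 19.5% + 2,056 × £1.33 = £90,151.08.
Total = £0.00 + £0.00 + £28,179.87 + £90,151.08 = £118,330.95.

£118,330.95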